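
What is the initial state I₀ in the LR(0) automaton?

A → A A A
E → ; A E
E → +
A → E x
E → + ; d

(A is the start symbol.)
First, augment the grammar with A' → A
I₀ = CLOSURE({ [A' → . A] }):
  [A' → . A] has the dot before A: add [A → . A A A], [A → . E x]
  [A → . E x] has the dot before E: add [E → . ; A E], [E → . +], [E → . + ; d]
No further items can be added.

I₀ = { [A → . A A A], [A → . E x], [A' → . A], [E → . + ; d], [E → . +], [E → . ; A E] }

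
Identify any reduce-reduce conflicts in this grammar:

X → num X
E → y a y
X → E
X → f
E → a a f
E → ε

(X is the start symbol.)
Augment with X' → X and build the canonical LR(0) collection (I0 = CLOSURE({[X' → . X]}), then GOTO on every symbol after a dot until no new states appear). It has 12 states:
  I0: { [E → . a a f], [E → . y a y], [E → .], [X → . E], [X → . f], [X → . num X], [X' → . X] }  — shift, reduce
  I1: { [X → E .] }  — reduce
  I2: { [X' → X .] }  — accept
  I3: { [E → a . a f] }  — shift
  I4: { [X → f .] }  — reduce
  I5: { [E → . a a f], [E → . y a y], [E → .], [X → . E], [X → . f], [X → . num X], [X → num . X] }  — shift, reduce
  I6: { [E → y . a y] }  — shift
  I7: { [E → y a . y] }  — shift
  I8: { [E → y a y .] }  — reduce
  I9: { [X → num X .] }  — reduce
  I10: { [E → a a . f] }  — shift
  I11: { [E → a a f .] }  — reduce

No state contains more than one complete item.

Answer: No reduce-reduce conflicts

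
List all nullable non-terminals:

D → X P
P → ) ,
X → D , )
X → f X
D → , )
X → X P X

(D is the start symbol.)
A non-terminal is nullable if it can derive ε (the empty string): either it has an ε-production, or it has a production whose right-hand side consists entirely of nullable non-terminals.

There are no ε-productions, so no non-terminal can derive ε.
No non-terminals are nullable.

Answer: None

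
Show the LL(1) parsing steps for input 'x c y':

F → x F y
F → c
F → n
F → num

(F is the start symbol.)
Stack is shown with the top on the left.

Stack    Input    Action
------------------------
F $      x c y $  output F → x F y
x F y $  x c y $  match 'x'
F y $    c y $    output F → c
c y $    c y $    match 'c'
y $      y $      match 'y'
$        $        accept

The string is accepted.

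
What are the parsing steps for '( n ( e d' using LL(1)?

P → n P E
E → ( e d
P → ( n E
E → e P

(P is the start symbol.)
Stack is shown with the top on the left.

Stack    Input        Action
----------------------------
P $      ( n ( e d $  output P → ( n E
( n E $  ( n ( e d $  match '('
n E $    n ( e d $    match 'n'
E $      ( e d $      output E → ( e d
( e d $  ( e d $      match '('
e d $    e d $        match 'e'
d $      d $          match 'd'
$        $            accept

The string is accepted.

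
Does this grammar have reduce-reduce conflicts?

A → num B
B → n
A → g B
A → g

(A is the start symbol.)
A reduce-reduce conflict occurs when an LR(0) state has two complete items [A → α .] and [B → β .] — both call for a reduction, and with no lookahead the parser cannot choose between them.

Augment with A' → A and build the canonical LR(0) collection (I0 = CLOSURE({[A' → . A]}), then GOTO on every symbol after a dot until no new states appear). It has 7 states:
  I0: { [A → . g B], [A → . g], [A → . num B], [A' → . A] }  — shift
  I1: { [A' → A .] }  — accept
  I2: { [A → g . B], [A → g .], [B → . n] }  — shift, reduce
  I3: { [A → num . B], [B → . n] }  — shift
  I4: { [A → num B .] }  — reduce
  I5: { [B → n .] }  — reduce
  I6: { [A → g B .] }  — reduce

No state contains more than one complete item.

Answer: No reduce-reduce conflicts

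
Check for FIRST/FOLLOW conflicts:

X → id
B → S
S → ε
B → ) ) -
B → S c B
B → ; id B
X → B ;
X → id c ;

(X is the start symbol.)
Yes. B → ';' id B with FOLLOW(B) on { ';' }

A FIRST/FOLLOW conflict occurs when a non-terminal N has a nullable alternative N → β (β ⇒* ε) and another alternative N → α with FIRST(α) ∩ FOLLOW(N) ≠ ∅: on such a lookahead the parser cannot decide between expanding α and letting N vanish via β.

Nullable non-terminals: B, S.
FIRST sets used below: FIRST(S) = { ε }

B: nullable alternative(s) B → S; FOLLOW(B) = { ';' }
  B → S: FIRST \ {ε} = { } — this is the only nullable alternative, skip
  B → ) ) -: FIRST \ {ε} = { ')' } — disjoint from FOLLOW(B)
  B → S c B: FIRST \ {ε} = { 'c' } — disjoint from FOLLOW(B)
  B → ; id B: FIRST \ {ε} = { ';' } — overlaps FOLLOW(B) on { ';' }: CONFLICT
S has a nullable alternative but only one production, so nothing to check.

X has no nullable alternative, so no FIRST/FOLLOW check is needed there.

So the grammar has 1 FIRST/FOLLOW conflict (marked CONFLICT above).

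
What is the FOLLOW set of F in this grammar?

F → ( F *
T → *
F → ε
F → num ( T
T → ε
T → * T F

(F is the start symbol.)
F is the start symbol, so $ ∈ FOLLOW(F).
In F → ( F *: F is followed by '*', add FIRST('*') \ {ε} = { '*' }
In T → * T F: F is at the end, add FOLLOW(T)

The FOLLOW sets referred to above (computed the same way, to a fixed point):
  FOLLOW(T) = { $, '(', '*', 'num' }

Taking the union: FOLLOW(F) = { $, '(', '*', 'num' }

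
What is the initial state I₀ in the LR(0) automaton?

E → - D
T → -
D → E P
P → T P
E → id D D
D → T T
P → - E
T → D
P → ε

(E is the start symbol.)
{ [E → . - D], [E → . id D D], [E' → . E] }

First, augment the grammar with E' → E
I₀ = CLOSURE({ [E' → . E] }):
  [E' → . E] has the dot before E: add [E → . - D], [E → . id D D]
No further items can be added.

I₀ = { [E → . - D], [E → . id D D], [E' → . E] }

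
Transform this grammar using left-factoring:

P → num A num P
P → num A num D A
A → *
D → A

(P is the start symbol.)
Left-factoring transforms A → αβ₁ | αβ₂ into A → αA' and A' → β₁ | β₂
(α is the longest common prefix among the alternatives). Repeat until
no nonterminal has two alternatives with a common prefix.

Round 1: P has alternatives sharing prefix 'num A num'. Introduce P': P → num A num P'
  Add: P' → P
  Add: P' → D A

No remaining common prefixes — done.

Resulting grammar:
P → num A num P'
P' → P
P' → D A
A → *
D → A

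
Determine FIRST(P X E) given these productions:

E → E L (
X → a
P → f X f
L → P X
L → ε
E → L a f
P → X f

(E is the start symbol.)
{ 'a', 'f' }

FIRST sets of the non-terminals involved (from the grammar, by fixed-point iteration):
  FIRST(P) = { 'a', 'f' }

To compute FIRST(P X E), process the symbols left to right:
Symbol P is a non-terminal. Add FIRST(P) \ {ε} = { 'a', 'f' }
P is not nullable (ε ∉ FIRST(P)), so stop here.
FIRST(P X E) = { 'a', 'f' }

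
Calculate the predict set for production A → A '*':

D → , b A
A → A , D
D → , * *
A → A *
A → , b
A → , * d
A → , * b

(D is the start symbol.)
PREDICT(A → A '*') = (FIRST(RHS) \ {ε}) ∪ (FOLLOW(A) if ε ∈ FIRST(RHS), i.e. RHS ⇒* ε)
FIRST(A) = { ',' }
FIRST(A '*') = { ',' }
ε ∉ FIRST(A '*'), so FOLLOW(A) is not added.
PREDICT(A → A '*') = { ',' }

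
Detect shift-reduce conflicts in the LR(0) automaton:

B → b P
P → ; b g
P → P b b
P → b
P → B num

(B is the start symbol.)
Augment with B' → B and build the canonical LR(0) collection (I0 = CLOSURE({[B' → . B]}), then GOTO on every symbol after a dot until no new states appear). It has 12 states:
  I0: { [B → . b P], [B' → . B] }  — shift
  I1: { [B' → B .] }  — accept
  I2: { [B → . b P], [B → b . P], [P → . ; b g], [P → . B num], [P → . P b b], [P → . b] }  — shift
  I3: { [P → ; . b g] }  — shift
  I4: { [P → B . num] }  — shift
  I5: { [B → b P .], [P → P . b b] }  — shift, reduce
  I6: { [B → . b P], [B → b . P], [P → . ; b g], [P → . B num], [P → . P b b], [P → . b], [P → b .] }  — shift, reduce
  I7: { [P → P b . b] }  — shift
  I8: { [P → P b b .] }  — reduce
  I9: { [P → B num .] }  — reduce
  I10: { [P → ; b . g] }  — shift
  I11: { [P → ; b g .] }  — reduce

I5 contains reduce item [B → b P .] and shift item [P → P . b b] — shift-reduce conflict.
I6 contains reduce item [P → b .] and shift items [B → . b P], [P → . ; b g], [P → . b] — shift-reduce conflict.

Answer: Yes — I5: [B → b P .] vs [P → P . b b]; I6: [P → b .] vs [B → . b P]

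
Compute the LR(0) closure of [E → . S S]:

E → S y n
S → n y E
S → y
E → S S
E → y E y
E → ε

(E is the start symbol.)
To compute CLOSURE, for each item [A → α.Bβ] where B is a non-terminal, add [B → .γ] for all productions B → γ; repeat for the newly added items until nothing changes.

Start with: [E → . S S]
  [E → . S S] has the dot before S: add [S → . n y E], [S → . y]
No further items can be added.

CLOSURE = { [E → . S S], [S → . n y E], [S → . y] }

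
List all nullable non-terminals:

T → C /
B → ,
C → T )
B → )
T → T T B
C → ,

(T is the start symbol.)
None

A non-terminal is nullable if it can derive ε (the empty string): either it has an ε-production, or it has a production whose right-hand side consists entirely of nullable non-terminals.

There are no ε-productions, so no non-terminal can derive ε.
No non-terminals are nullable.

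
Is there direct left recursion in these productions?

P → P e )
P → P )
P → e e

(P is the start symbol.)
Direct left recursion occurs when N → N α for some non-terminal N (the right-hand side begins with the left-hand side itself).

P → P e ): LEFT RECURSIVE (starts with P)
P → P ): LEFT RECURSIVE (starts with P)
P → e e: starts with e

The grammar has direct left recursion on: P.

Answer: Yes, P is left-recursive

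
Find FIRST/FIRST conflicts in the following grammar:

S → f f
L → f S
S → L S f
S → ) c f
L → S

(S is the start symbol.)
A FIRST/FIRST conflict occurs when two productions N → α and N → β for the same non-terminal have FIRST(α) ∩ FIRST(β) ≠ ∅ (with ε ∈ FIRST of a nullable right-hand side, so two nullable alternatives also conflict).

FIRST sets of the non-terminals at (or reachable through a nullable prefix from) the front of some alternative:
  FIRST(L) = { ')', 'f' }
  FIRST(S) = { ')', 'f' }

Productions for S:
  S → f f: FIRST = { 'f' }
  S → L S f: FIRST = { ')', 'f' }
  S → ) c f: FIRST = { ')' }
Productions for L:
  L → f S: FIRST = { 'f' }
  L → S: FIRST = { ')', 'f' }

Conflict for S: S → f f and S → L S f
  Overlap: { 'f' }
Conflict for S: S → L S f and S → ) c f
  Overlap: { ')' }
Conflict for L: L → f S and L → S
  Overlap: { 'f' }

Answer: Yes. S → f f / S → L S f on { 'f' }; S → L S f / S → ')' c f on { ')' }; L → f S / L → S on { 'f' }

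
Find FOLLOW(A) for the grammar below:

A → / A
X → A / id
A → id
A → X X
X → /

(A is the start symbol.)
{ $, '/' }

To compute FOLLOW(A), find every occurrence of A on a right-hand side N → α A β: add FIRST(β) \ {ε}, and if β is empty or nullable also add FOLLOW(N). Iterate to a fixed point.

A is the start symbol, so $ ∈ FOLLOW(A).
In A → / A: A is at the end; this adds FOLLOW(A) to itself — nothing new
In X → A / id: A is followed by '/' id, add FIRST('/' id) \ {ε} = { '/' }

Taking the union: FOLLOW(A) = { $, '/' }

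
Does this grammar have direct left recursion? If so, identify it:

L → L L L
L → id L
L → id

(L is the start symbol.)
Direct left recursion occurs when N → N α for some non-terminal N (the right-hand side begins with the left-hand side itself).

L → L L L: LEFT RECURSIVE (starts with L)
L → id L: starts with id
L → id: starts with id

The grammar has direct left recursion on: L.

Answer: Yes, L is left-recursive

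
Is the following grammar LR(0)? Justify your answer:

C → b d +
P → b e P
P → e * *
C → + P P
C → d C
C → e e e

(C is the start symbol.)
A grammar is LR(0) if no state in the canonical LR(0) collection has:
  - both a shift item (dot before a terminal) and a complete item (shift-reduce conflict), or
  - two or more complete items (reduce-reduce conflict; the accept item [C' → C .] counts as a complete item here).

Augment with C' → C and build the canonical LR(0) collection (I0 = CLOSURE({[C' → . C]}), then GOTO on every symbol after a dot until no new states appear). It has 19 states:
  I0: { [C → . + P P], [C → . b d +], [C → . d C], [C → . e e e], [C' → . C] }  — shift
  I1: { [C → + . P P], [P → . b e P], [P → . e * *] }  — shift
  I2: { [C' → C .] }  — accept
  I3: { [C → b . d +] }  — shift
  I4: { [C → . + P P], [C → . b d +], [C → . d C], [C → . e e e], [C → d . C] }  — shift
  I5: { [C → e . e e] }  — shift
  I6: { [C → e e . e] }  — shift
  I7: { [C → e e e .] }  — reduce
  I8: { [C → d C .] }  — reduce
  I9: { [C → b d . +] }  — shift
  I10: { [C → b d + .] }  — reduce
  I11: { [C → + P . P], [P → . b e P], [P → . e * *] }  — shift
  I12: { [P → b . e P] }  — shift
  I13: { [P → e . * *] }  — shift
  I14: { [P → e * . *] }  — shift
  I15: { [P → e * * .] }  — reduce
  I16: { [P → . b e P], [P → . e * *], [P → b e . P] }  — shift
  I17: { [P → b e P .] }  — reduce
  I18: { [C → + P P .] }  — reduce

Every state is either a pure shift/goto state or contains exactly one complete item and nothing to shift — no conflicts. The grammar is LR(0).

Answer: Yes, the grammar is LR(0)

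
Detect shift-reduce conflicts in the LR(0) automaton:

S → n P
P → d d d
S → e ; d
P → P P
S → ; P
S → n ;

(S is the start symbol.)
A shift-reduce conflict occurs when an LR(0) state has both:
  - a complete (reduce) item [A → α .] (dot at the end), and
  - a shift item [B → β . c γ] (dot before a terminal).

Augment with S' → S and build the canonical LR(0) collection (I0 = CLOSURE({[S' → . S]}), then GOTO on every symbol after a dot until no new states appear). It has 14 states:
  I0: { [S → . ; P], [S → . e ; d], [S → . n ;], [S → . n P], [S' → . S] }  — shift
  I1: { [P → . P P], [P → . d d d], [S → ; . P] }  — shift
  I2: { [S' → S .] }  — accept
  I3: { [S → e . ; d] }  — shift
  I4: { [P → . P P], [P → . d d d], [S → n . ;], [S → n . P] }  — shift
  I5: { [S → n ; .] }  — reduce
  I6: { [P → . P P], [P → . d d d], [P → P . P], [S → n P .] }  — shift, reduce
  I7: { [P → d . d d] }  — shift
  I8: { [P → d d . d] }  — shift
  I9: { [P → d d d .] }  — reduce
  I10: { [P → . P P], [P → . d d d], [P → P . P], [P → P P .] }  — shift, reduce
  I11: { [S → e ; . d] }  — shift
  I12: { [S → e ; d .] }  — reduce
  I13: { [P → . P P], [P → . d d d], [P → P . P], [S → ; P .] }  — shift, reduce

I6 contains reduce item [S → n P .] and shift item [P → . d d d] — shift-reduce conflict.
I10 contains reduce item [P → P P .] and shift item [P → . d d d] — shift-reduce conflict.
I13 contains reduce item [S → ; P .] and shift item [P → . d d d] — shift-reduce conflict.

Answer: Yes — I6: [S → n P .] vs [P → . d d d]; I10: [P → P P .] vs [P → . d d d]; I13: [S → ; P .] vs [P → . d d d]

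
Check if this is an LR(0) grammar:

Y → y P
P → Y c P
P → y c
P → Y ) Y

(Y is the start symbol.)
Yes, the grammar is LR(0)

Augment with Y' → Y and build the canonical LR(0) collection (I0 = CLOSURE({[Y' → . Y]}), then GOTO on every symbol after a dot until no new states appear). It has 11 states:
  I0: { [Y → . y P], [Y' → . Y] }  — shift
  I1: { [Y' → Y .] }  — accept
  I2: { [P → . Y ) Y], [P → . Y c P], [P → . y c], [Y → . y P], [Y → y . P] }  — shift
  I3: { [Y → y P .] }  — reduce
  I4: { [P → Y . ) Y], [P → Y . c P] }  — shift
  I5: { [P → . Y ) Y], [P → . Y c P], [P → . y c], [P → y . c], [Y → . y P], [Y → y . P] }  — shift
  I6: { [P → y c .] }  — reduce
  I7: { [P → Y ) . Y], [Y → . y P] }  — shift
  I8: { [P → . Y ) Y], [P → . Y c P], [P → . y c], [P → Y c . P], [Y → . y P] }  — shift
  I9: { [P → Y c P .] }  — reduce
  I10: { [P → Y ) Y .] }  — reduce

Every state is either a pure shift/goto state or contains exactly one complete item and nothing to shift — no conflicts. The grammar is LR(0).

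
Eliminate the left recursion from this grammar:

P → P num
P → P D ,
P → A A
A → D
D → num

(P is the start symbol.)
P → A A P'
P' → num P'
P' → D , P'
P' → ε
A → D
D → num

P is directly left-recursive. The standard transformation for
  A → A α₁ | ... | A α_m | β₁ | ... | β_n
is
  A  → β₁ A' | ... | β_n A'
  A' → α₁ A' | ... | α_m A' | ε

P → A A becomes P → A A P'
P → P num becomes P' → num P'
P → P D , becomes P' → D , P'
Add P' → ε

Productions for other non-terminals are unchanged:
  A → D
  D → num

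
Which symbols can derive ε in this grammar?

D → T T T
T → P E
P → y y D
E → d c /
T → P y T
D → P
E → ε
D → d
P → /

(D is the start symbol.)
A non-terminal is nullable if it can derive ε (the empty string): either it has an ε-production, or it has a production whose right-hand side consists entirely of nullable non-terminals.

ε-productions: E → ε
So E is immediately nullable.
No further non-terminal can be added: every production for the remaining non-terminals contains a terminal or a non-nullable non-terminal.
Nullable = { 'E' }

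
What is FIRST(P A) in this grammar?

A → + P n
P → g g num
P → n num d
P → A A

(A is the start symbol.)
{ '+', 'g', 'n' }

FIRST sets of the non-terminals involved (from the grammar, by fixed-point iteration):
  FIRST(P) = { '+', 'g', 'n' }

To compute FIRST(P A), process the symbols left to right:
Symbol P is a non-terminal. Add FIRST(P) \ {ε} = { '+', 'g', 'n' }
P is not nullable (ε ∉ FIRST(P)), so stop here.
FIRST(P A) = { '+', 'g', 'n' }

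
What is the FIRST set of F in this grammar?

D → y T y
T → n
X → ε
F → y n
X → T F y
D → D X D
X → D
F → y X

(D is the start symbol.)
To compute FIRST(F), examine every production with F on the left-hand side, reading each right-hand side left to right until a non-nullable symbol is reached.

From F → y n:
  - y is a terminal: add 'y' and stop
From F → y X:
  - y is a terminal: add 'y' and stop

Collecting: FIRST(F) = { 'y' }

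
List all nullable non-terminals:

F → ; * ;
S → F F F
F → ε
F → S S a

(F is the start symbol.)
{ 'F', 'S' }

A non-terminal is nullable if it can derive ε (the empty string): either it has an ε-production, or it has a production whose right-hand side consists entirely of nullable non-terminals.

ε-productions: F → ε
So F is immediately nullable.
S → F F F: every symbol on the right is nullable, so S is nullable too.
Every non-terminal is now nullable.
Nullable = { 'F', 'S' }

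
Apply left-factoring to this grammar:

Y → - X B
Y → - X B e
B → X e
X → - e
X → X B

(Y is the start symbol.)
Y → - X B Y'
Y' → ε
Y' → e
B → X e
X → - e
X → X B

Left-factoring transforms A → αβ₁ | αβ₂ into A → αA' and A' → β₁ | β₂
(α is the longest common prefix among the alternatives). Repeat until
no nonterminal has two alternatives with a common prefix.

Round 1: Y has alternatives sharing prefix '- X B'. Introduce Y': Y → - X B Y'
  Add: Y' → ε
  Add: Y' → e

No remaining common prefixes — done.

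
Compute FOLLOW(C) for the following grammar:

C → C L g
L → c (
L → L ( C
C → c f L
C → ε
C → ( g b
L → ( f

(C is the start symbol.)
{ $, '(', 'c', 'g' }

To compute FOLLOW(C), find every occurrence of C on a right-hand side N → α C β: add FIRST(β) \ {ε}, and if β is empty or nullable also add FOLLOW(N). Iterate to a fixed point.

C is the start symbol, so $ ∈ FOLLOW(C).
In C → C L g: C is followed by L g, add FIRST(L g) \ {ε} = { '(', 'c' }
In L → L ( C: C is at the end, add FOLLOW(L)

The FOLLOW sets referred to above (computed the same way, to a fixed point):
  FOLLOW(L) = { $, '(', 'c', 'g' }

Taking the union: FOLLOW(C) = { $, '(', 'c', 'g' }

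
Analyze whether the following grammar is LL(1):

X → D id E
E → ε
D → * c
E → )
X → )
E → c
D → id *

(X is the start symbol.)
A grammar is LL(1) if for each non-terminal N with multiple productions, the predict sets of those productions are pairwise disjoint, where PREDICT(N → α) = (FIRST(α) \ {ε}) ∪ (FOLLOW(N) if α ⇒* ε).

Relevant sets:
  FIRST(D) = { '*', 'id' }
  FOLLOW(E) = { $ }

For X:
  PREDICT(X → D id E) = { '*', 'id' }
  PREDICT(X → ')') = { ')' }
For E:
  PREDICT(E → ε) = { $ }
  PREDICT(E → ')') = { ')' }
  PREDICT(E → c) = { 'c' }
For D:
  PREDICT(D → '*' c) = { '*' }
  PREDICT(D → id '*') = { 'id' }

All predict sets are disjoint. The grammar IS LL(1).

Answer: Yes, the grammar is LL(1).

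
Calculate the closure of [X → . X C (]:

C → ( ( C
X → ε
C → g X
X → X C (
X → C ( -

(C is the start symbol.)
To compute CLOSURE, for each item [A → α.Bβ] where B is a non-terminal, add [B → .γ] for all productions B → γ; repeat for the newly added items until nothing changes.

Start with: [X → . X C (]
  [X → . X C (] has the dot before X: add [X → .], [X → . C ( -]
  [X → . C ( -] has the dot before C: add [C → . ( ( C], [C → . g X]
No further items can be added.

CLOSURE = { [C → . ( ( C], [C → . g X], [X → . C ( -], [X → . X C (], [X → .] }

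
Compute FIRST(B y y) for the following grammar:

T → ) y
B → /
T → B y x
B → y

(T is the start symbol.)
{ '/', 'y' }

FIRST sets of the non-terminals involved (from the grammar, by fixed-point iteration):
  FIRST(B) = { '/', 'y' }

To compute FIRST(B y y), process the symbols left to right:
Symbol B is a non-terminal. Add FIRST(B) \ {ε} = { '/', 'y' }
B is not nullable (ε ∉ FIRST(B)), so stop here.
FIRST(B y y) = { '/', 'y' }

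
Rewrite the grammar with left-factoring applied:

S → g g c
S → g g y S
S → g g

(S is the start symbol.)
Left-factoring transforms A → αβ₁ | αβ₂ into A → αA' and A' → β₁ | β₂
(α is the longest common prefix among the alternatives). Repeat until
no nonterminal has two alternatives with a common prefix.

Round 1: S has alternatives sharing prefix 'g g'. Introduce S': S → g g S'
  Add: S' → c
  Add: S' → y S
  Add: S' → ε

No remaining common prefixes — done.

Resulting grammar:
S → g g S'
S' → c
S' → y S
S' → ε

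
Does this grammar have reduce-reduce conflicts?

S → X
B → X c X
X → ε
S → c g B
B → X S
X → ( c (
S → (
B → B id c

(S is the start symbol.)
No reduce-reduce conflicts

Augment with S' → S and build the canonical LR(0) collection (I0 = CLOSURE({[S' → . S]}), then GOTO on every symbol after a dot until no new states appear). It has 16 states:
  I0: { [S → . (], [S → . X], [S → . c g B], [S' → . S], [X → . ( c (], [X → .] }  — shift, reduce
  I1: { [S → ( .], [X → ( . c (] }  — shift, reduce
  I2: { [S' → S .] }  — accept
  I3: { [S → X .] }  — reduce
  I4: { [S → c . g B] }  — shift
  I5: { [B → . B id c], [B → . X S], [B → . X c X], [S → c g . B], [X → . ( c (], [X → .] }  — shift, reduce
  I6: { [X → ( . c (] }  — shift
  I7: { [B → B . id c], [S → c g B .] }  — shift, reduce
  I8: { [B → X . S], [B → X . c X], [S → . (], [S → . X], [S → . c g B], [X → . ( c (], [X → .] }  — shift, reduce
  I9: { [B → X S .] }  — reduce
  I10: { [B → X c . X], [S → c . g B], [X → . ( c (], [X → .] }  — shift, reduce
  I11: { [B → X c X .] }  — reduce
  I12: { [B → B id . c] }  — shift
  I13: { [B → B id c .] }  — reduce
  I14: { [X → ( c . (] }  — shift
  I15: { [X → ( c ( .] }  — reduce

No state contains more than one complete item.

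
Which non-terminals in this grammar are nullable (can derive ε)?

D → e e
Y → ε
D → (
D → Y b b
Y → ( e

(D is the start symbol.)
{ 'Y' }

A non-terminal is nullable if it can derive ε (the empty string): either it has an ε-production, or it has a production whose right-hand side consists entirely of nullable non-terminals.

ε-productions: Y → ε
So Y is immediately nullable.
No further non-terminal can be added: every production for the remaining non-terminals contains a terminal or a non-nullable non-terminal.
Nullable = { 'Y' }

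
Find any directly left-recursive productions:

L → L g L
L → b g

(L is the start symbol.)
L → L g L: LEFT RECURSIVE (starts with L)
L → b g: starts with b

The grammar has direct left recursion on: L.

Answer: Yes, L is left-recursive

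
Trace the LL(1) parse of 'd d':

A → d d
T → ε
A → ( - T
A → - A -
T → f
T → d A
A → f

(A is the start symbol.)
LL(1) parsing maintains a stack (initially the start symbol over $) and the input. At each step: if the stack top is a terminal, match it against the current input token; if it is a non-terminal N, replace it with the RHS of M[N, lookahead] (the unique production whose predict set contains the lookahead).

Stack is shown with the top on the left.

Stack  Input  Action
--------------------
A $    d d $  output A → d d
d d $  d d $  match 'd'
d $    d $    match 'd'
$      $      accept

The string is accepted.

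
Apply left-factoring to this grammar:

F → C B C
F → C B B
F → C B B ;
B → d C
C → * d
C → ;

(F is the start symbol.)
F → C B F'
F' → C
F' → B F''
F'' → ε
F'' → ;
B → d C
C → * d
C → ;

Left-factoring transforms A → αβ₁ | αβ₂ into A → αA' and A' → β₁ | β₂
(α is the longest common prefix among the alternatives). Repeat until
no nonterminal has two alternatives with a common prefix.

Round 1: F has alternatives sharing prefix 'C B'. Introduce F': F → C B F'
  Add: F' → C
  Add: F' → B
  Add: F' → B ;

Round 2: F' has alternatives sharing prefix 'B'. Introduce F'': F' → B F''
  Add: F'' → ε
  Add: F'' → ;

No remaining common prefixes — done.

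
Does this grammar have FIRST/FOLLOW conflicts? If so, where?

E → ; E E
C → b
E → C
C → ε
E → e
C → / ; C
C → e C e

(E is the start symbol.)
Yes. E → ';' E E with FOLLOW(E) on { ';' }; E → e with FOLLOW(E) on { 'e' }; C → b with FOLLOW(C) on { 'b' }; C → '/' ';' C with FOLLOW(C) on { '/' }; C → e C e with FOLLOW(C) on { 'e' }

A FIRST/FOLLOW conflict occurs when a non-terminal N has a nullable alternative N → β (β ⇒* ε) and another alternative N → α with FIRST(α) ∩ FOLLOW(N) ≠ ∅: on such a lookahead the parser cannot decide between expanding α and letting N vanish via β.

Nullable non-terminals: C, E.
FIRST sets used below: FIRST(C) = { '/', 'b', 'e', ε }

C: nullable alternative(s) C → ε; FOLLOW(C) = { $, '/', ';', 'b', 'e' }
  C → b: FIRST \ {ε} = { 'b' } — overlaps FOLLOW(C) on { 'b' }: CONFLICT
  C → ε: FIRST \ {ε} = { } — this is the only nullable alternative, skip
  C → / ; C: FIRST \ {ε} = { '/' } — overlaps FOLLOW(C) on { '/' }: CONFLICT
  C → e C e: FIRST \ {ε} = { 'e' } — overlaps FOLLOW(C) on { 'e' }: CONFLICT

E: nullable alternative(s) E → C; FOLLOW(E) = { $, '/', ';', 'b', 'e' }
  E → ; E E: FIRST \ {ε} = { ';' } — overlaps FOLLOW(E) on { ';' }: CONFLICT
  E → C: FIRST \ {ε} = { '/', 'b', 'e' } — this is the only nullable alternative, skip
  E → e: FIRST \ {ε} = { 'e' } — overlaps FOLLOW(E) on { 'e' }: CONFLICT

So the grammar has 5 FIRST/FOLLOW conflicts (marked CONFLICT above).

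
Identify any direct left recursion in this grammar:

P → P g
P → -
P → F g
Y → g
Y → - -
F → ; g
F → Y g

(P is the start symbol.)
P → P g: LEFT RECURSIVE (starts with P)
P → -: starts with '-'
P → F g: starts with F
Y → g: starts with g
Y → - -: starts with '-'
F → ; g: starts with ';'
F → Y g: starts with Y

The grammar has direct left recursion on: P.

Answer: Yes, P is left-recursive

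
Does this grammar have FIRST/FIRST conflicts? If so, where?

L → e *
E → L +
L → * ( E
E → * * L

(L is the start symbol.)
Yes. E → L '+' / E → '*' '*' L on { '*' }

FIRST sets of the non-terminals at (or reachable through a nullable prefix from) the front of some alternative:
  FIRST(L) = { '*', 'e' }

Productions for L:
  L → e *: FIRST = { 'e' }
  L → * ( E: FIRST = { '*' }
Productions for E:
  E → L +: FIRST = { '*', 'e' }
  E → * * L: FIRST = { '*' }

Conflict for E: E → L + and E → * * L
  Overlap: { '*' }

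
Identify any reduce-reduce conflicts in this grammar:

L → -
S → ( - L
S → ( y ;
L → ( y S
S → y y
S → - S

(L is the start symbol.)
A reduce-reduce conflict occurs when an LR(0) state has two complete items [A → α .] and [B → β .] — both call for a reduction, and with no lookahead the parser cannot choose between them.

Augment with L' → L and build the canonical LR(0) collection (I0 = CLOSURE({[L' → . L]}), then GOTO on every symbol after a dot until no new states appear). It has 15 states:
  I0: { [L → . ( y S], [L → . -], [L' → . L] }  — shift
  I1: { [L → ( . y S] }  — shift
  I2: { [L → - .] }  — reduce
  I3: { [L' → L .] }  — accept
  I4: { [L → ( y . S], [S → . ( - L], [S → . ( y ;], [S → . - S], [S → . y y] }  — shift
  I5: { [S → ( . - L], [S → ( . y ;] }  — shift
  I6: { [S → - . S], [S → . ( - L], [S → . ( y ;], [S → . - S], [S → . y y] }  — shift
  I7: { [L → ( y S .] }  — reduce
  I8: { [S → y . y] }  — shift
  I9: { [S → y y .] }  — reduce
  I10: { [S → - S .] }  — reduce
  I11: { [L → . ( y S], [L → . -], [S → ( - . L] }  — shift
  I12: { [S → ( y . ;] }  — shift
  I13: { [S → ( y ; .] }  — reduce
  I14: { [S → ( - L .] }  — reduce

No state contains more than one complete item.

Answer: No reduce-reduce conflicts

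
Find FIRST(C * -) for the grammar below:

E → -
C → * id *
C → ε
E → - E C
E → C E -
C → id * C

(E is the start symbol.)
FIRST sets of the non-terminals involved (from the grammar, by fixed-point iteration):
  FIRST(C) = { '*', 'id', ε }

To compute FIRST(C * -), process the symbols left to right:
Symbol C is a non-terminal. Add FIRST(C) \ {ε} = { '*', 'id' }
C is nullable (ε ∈ FIRST(C)), continue to the next symbol.
Symbol * is a terminal. Add '*' and stop.
FIRST(C * -) = { '*', 'id' }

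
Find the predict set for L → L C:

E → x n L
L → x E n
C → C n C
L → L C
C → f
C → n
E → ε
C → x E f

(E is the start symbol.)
PREDICT(L → L C) = (FIRST(RHS) \ {ε}) ∪ (FOLLOW(L) if ε ∈ FIRST(RHS), i.e. RHS ⇒* ε)
FIRST(L) = { 'x' }
FIRST(L C) = { 'x' }
ε ∉ FIRST(L C), so FOLLOW(L) is not added.
PREDICT(L → L C) = { 'x' }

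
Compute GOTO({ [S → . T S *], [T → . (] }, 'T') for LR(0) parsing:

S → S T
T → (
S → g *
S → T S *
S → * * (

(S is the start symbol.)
GOTO(I, 'T') = CLOSURE({ [A → αX.β] : [A → α.Xβ] ∈ I, X = 'T' })

Items with dot before 'T', with the dot advanced:
  [S → . T S *] → [S → T . S *]
Closure of the advanced items:
  [S → T . S *] has the dot before S: add [S → . S T], [S → . g *], [S → . T S *], [S → . * * (]
  [S → . T S *] has the dot before T: add [T → . (]

GOTO = { [S → . * * (], [S → . S T], [S → . T S *], [S → . g *], [S → T . S *], [T → . (] }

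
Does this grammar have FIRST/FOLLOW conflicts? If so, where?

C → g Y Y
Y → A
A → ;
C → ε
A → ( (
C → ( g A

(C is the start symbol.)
A FIRST/FOLLOW conflict occurs when a non-terminal N has a nullable alternative N → β (β ⇒* ε) and another alternative N → α with FIRST(α) ∩ FOLLOW(N) ≠ ∅: on such a lookahead the parser cannot decide between expanding α and letting N vanish via β.

Nullable non-terminals: C.

C: nullable alternative(s) C → ε; FOLLOW(C) = { $ }
  C → g Y Y: FIRST \ {ε} = { 'g' } — disjoint from FOLLOW(C)
  C → ε: FIRST \ {ε} = { } — this is the only nullable alternative, skip
  C → ( g A: FIRST \ {ε} = { '(' } — disjoint from FOLLOW(C)

A, Y have no nullable alternative, so no FIRST/FOLLOW check is needed there.

No FIRST/FOLLOW conflicts found.

Answer: No FIRST/FOLLOW conflicts.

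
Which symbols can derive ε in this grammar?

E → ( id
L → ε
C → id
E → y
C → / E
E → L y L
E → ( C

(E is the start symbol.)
A non-terminal is nullable if it can derive ε (the empty string): either it has an ε-production, or it has a production whose right-hand side consists entirely of nullable non-terminals.

ε-productions: L → ε
So L is immediately nullable.
No further non-terminal can be added: every production for the remaining non-terminals contains a terminal or a non-nullable non-terminal.
Nullable = { 'L' }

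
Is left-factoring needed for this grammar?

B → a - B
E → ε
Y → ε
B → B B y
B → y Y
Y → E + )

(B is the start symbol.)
No, left-factoring is not needed

Left-factoring is needed when two productions for the same non-terminal
share a common prefix on the right-hand side.

Productions for B:
  B → a - B
  B → B B y
  B → y Y
Productions for Y:
  Y → ε
  Y → E + )

No common prefixes found.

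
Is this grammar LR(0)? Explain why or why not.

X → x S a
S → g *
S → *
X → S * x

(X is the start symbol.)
A grammar is LR(0) if no state in the canonical LR(0) collection has:
  - both a shift item (dot before a terminal) and a complete item (shift-reduce conflict), or
  - two or more complete items (reduce-reduce conflict; the accept item [X' → X .] counts as a complete item here).

Augment with X' → X and build the canonical LR(0) collection (I0 = CLOSURE({[X' → . X]}), then GOTO on every symbol after a dot until no new states appear). It has 11 states:
  I0: { [S → . *], [S → . g *], [X → . S * x], [X → . x S a], [X' → . X] }  — shift
  I1: { [S → * .] }  — reduce
  I2: { [X → S . * x] }  — shift
  I3: { [X' → X .] }  — accept
  I4: { [S → g . *] }  — shift
  I5: { [S → . *], [S → . g *], [X → x . S a] }  — shift
  I6: { [X → x S . a] }  — shift
  I7: { [X → x S a .] }  — reduce
  I8: { [S → g * .] }  — reduce
  I9: { [X → S * . x] }  — shift
  I10: { [X → S * x .] }  — reduce

Every state is either a pure shift/goto state or contains exactly one complete item and nothing to shift — no conflicts. The grammar is LR(0).

Answer: Yes, the grammar is LR(0)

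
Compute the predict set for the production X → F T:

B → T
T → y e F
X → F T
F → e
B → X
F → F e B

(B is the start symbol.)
{ 'e' }

PREDICT(X → F T) = (FIRST(RHS) \ {ε}) ∪ (FOLLOW(X) if ε ∈ FIRST(RHS), i.e. RHS ⇒* ε)
FIRST(F) = { 'e' }
FIRST(F T) = { 'e' }
ε ∉ FIRST(F T), so FOLLOW(X) is not added.
PREDICT(X → F T) = { 'e' }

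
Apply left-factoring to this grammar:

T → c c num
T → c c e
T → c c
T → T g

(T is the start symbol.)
Left-factoring transforms A → αβ₁ | αβ₂ into A → αA' and A' → β₁ | β₂
(α is the longest common prefix among the alternatives). Repeat until
no nonterminal has two alternatives with a common prefix.

Round 1: T has alternatives sharing prefix 'c c'. Introduce T': T → c c T'
  Add: T' → num
  Add: T' → e
  Add: T' → ε

No remaining common prefixes — done.

Resulting grammar:
T → c c T'
T' → num
T' → e
T' → ε
T → T g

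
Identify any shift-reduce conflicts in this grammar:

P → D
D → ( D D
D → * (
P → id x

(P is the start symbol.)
No shift-reduce conflicts

Augment with P' → P and build the canonical LR(0) collection (I0 = CLOSURE({[P' → . P]}), then GOTO on every symbol after a dot until no new states appear). It has 10 states:
  I0: { [D → . ( D D], [D → . * (], [P → . D], [P → . id x], [P' → . P] }  — shift
  I1: { [D → ( . D D], [D → . ( D D], [D → . * (] }  — shift
  I2: { [D → * . (] }  — shift
  I3: { [P → D .] }  — reduce
  I4: { [P' → P .] }  — accept
  I5: { [P → id . x] }  — shift
  I6: { [P → id x .] }  — reduce
  I7: { [D → * ( .] }  — reduce
  I8: { [D → ( D . D], [D → . ( D D], [D → . * (] }  — shift
  I9: { [D → ( D D .] }  — reduce

No state contains both a complete item and a shift item.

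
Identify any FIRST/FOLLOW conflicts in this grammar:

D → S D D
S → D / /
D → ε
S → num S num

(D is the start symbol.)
Yes. D → S D D with FOLLOW(D) on { '/', 'num' }

A FIRST/FOLLOW conflict occurs when a non-terminal N has a nullable alternative N → β (β ⇒* ε) and another alternative N → α with FIRST(α) ∩ FOLLOW(N) ≠ ∅: on such a lookahead the parser cannot decide between expanding α and letting N vanish via β.

Nullable non-terminals: D.
FIRST sets used below: FIRST(S) = { '/', 'num' }

D: nullable alternative(s) D → ε; FOLLOW(D) = { $, '/', 'num' }
  D → S D D: FIRST \ {ε} = { '/', 'num' } — overlaps FOLLOW(D) on { '/', 'num' }: CONFLICT
  D → ε: FIRST \ {ε} = { } — this is the only nullable alternative, skip

S has no nullable alternative, so no FIRST/FOLLOW check is needed there.

So the grammar has 1 FIRST/FOLLOW conflict (marked CONFLICT above).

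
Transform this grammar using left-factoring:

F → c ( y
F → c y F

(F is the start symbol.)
Left-factoring transforms A → αβ₁ | αβ₂ into A → αA' and A' → β₁ | β₂
(α is the longest common prefix among the alternatives). Repeat until
no nonterminal has two alternatives with a common prefix.

Round 1: F has alternatives sharing prefix 'c'. Introduce F': F → c F'
  Add: F' → ( y
  Add: F' → y F

No remaining common prefixes — done.

Resulting grammar:
F → c F'
F' → ( y
F' → y F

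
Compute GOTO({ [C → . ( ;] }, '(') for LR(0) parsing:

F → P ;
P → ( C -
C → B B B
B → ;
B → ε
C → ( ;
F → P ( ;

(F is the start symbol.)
GOTO(I, '(') = CLOSURE({ [A → αX.β] : [A → α.Xβ] ∈ I, X = '(' })

Items with dot before '(', with the dot advanced:
  [C → . ( ;] → [C → ( . ;]
Closure adds nothing (no advanced item has the dot before a non-terminal).

GOTO = { [C → ( . ;] }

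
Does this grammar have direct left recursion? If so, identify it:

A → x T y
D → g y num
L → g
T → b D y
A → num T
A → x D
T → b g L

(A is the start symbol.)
No direct left recursion

Direct left recursion occurs when N → N α for some non-terminal N (the right-hand side begins with the left-hand side itself).

A → x T y: starts with x
D → g y num: starts with g
L → g: starts with g
T → b D y: starts with b
A → num T: starts with num
A → x D: starts with x
T → b g L: starts with b

No direct left recursion found.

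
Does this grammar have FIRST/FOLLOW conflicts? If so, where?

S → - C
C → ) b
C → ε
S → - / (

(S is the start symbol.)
No FIRST/FOLLOW conflicts.

A FIRST/FOLLOW conflict occurs when a non-terminal N has a nullable alternative N → β (β ⇒* ε) and another alternative N → α with FIRST(α) ∩ FOLLOW(N) ≠ ∅: on such a lookahead the parser cannot decide between expanding α and letting N vanish via β.

Nullable non-terminals: C.

C: nullable alternative(s) C → ε; FOLLOW(C) = { $ }
  C → ) b: FIRST \ {ε} = { ')' } — disjoint from FOLLOW(C)
  C → ε: FIRST \ {ε} = { } — this is the only nullable alternative, skip

S has no nullable alternative, so no FIRST/FOLLOW check is needed there.

No FIRST/FOLLOW conflicts found.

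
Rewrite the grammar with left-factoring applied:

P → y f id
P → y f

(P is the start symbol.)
Left-factoring transforms A → αβ₁ | αβ₂ into A → αA' and A' → β₁ | β₂
(α is the longest common prefix among the alternatives). Repeat until
no nonterminal has two alternatives with a common prefix.

Round 1: P has alternatives sharing prefix 'y f'. Introduce P': P → y f P'
  Add: P' → id
  Add: P' → ε

No remaining common prefixes — done.

Resulting grammar:
P → y f P'
P' → id
P' → ε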